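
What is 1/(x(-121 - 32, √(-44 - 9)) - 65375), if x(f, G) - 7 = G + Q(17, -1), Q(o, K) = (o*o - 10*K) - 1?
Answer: -65070/4234104953 - I*√53/4234104953 ≈ -1.5368e-5 - 1.7194e-9*I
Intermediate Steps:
Q(o, K) = -1 + o² - 10*K (Q(o, K) = (o² - 10*K) - 1 = -1 + o² - 10*K)
x(f, G) = 305 + G (x(f, G) = 7 + (G + (-1 + 17² - 10*(-1))) = 7 + (G + (-1 + 289 + 10)) = 7 + (G + 298) = 7 + (298 + G) = 305 + G)
1/(x(-121 - 32, √(-44 - 9)) - 65375) = 1/((305 + √(-44 - 9)) - 65375) = 1/((305 + √(-53)) - 65375) = 1/((305 + I*√53) - 65375) = 1/(-65070 + I*√53)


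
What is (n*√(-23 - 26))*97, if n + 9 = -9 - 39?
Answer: -38703*I ≈ -38703.0*I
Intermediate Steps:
n = -57 (n = -9 + (-9 - 39) = -9 - 48 = -57)
(n*√(-23 - 26))*97 = -57*√(-23 - 26)*97 = -399*I*97 = -38703*I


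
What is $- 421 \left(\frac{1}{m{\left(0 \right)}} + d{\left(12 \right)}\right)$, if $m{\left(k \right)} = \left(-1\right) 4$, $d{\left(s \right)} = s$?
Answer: $- \frac{19787}{4} \approx -4946.8$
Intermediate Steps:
$m{\left(k \right)} = -4$
$- 421 \left(\frac{1}{m{\left(0 \right)}} + d{\left(12 \right)}\right) = - 421 \left(\frac{1}{-4} + 12\right) = - 421 \left(- \frac{1}{4} + 12\right) = \left(-421\right) \frac{47}{4} = - \frac{19787}{4}$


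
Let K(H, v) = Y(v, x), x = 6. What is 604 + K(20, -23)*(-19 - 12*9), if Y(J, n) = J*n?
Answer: 18130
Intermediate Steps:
K(H, v) = 6*v (K(H, v) = v*6 = 6*v)
604 + K(20, -23)*(-19 - 12*9) = 604 + (6*(-23))*(-19 - 12*9) = 604 - 138*(-19 - 108) = 604 - 138*(-127) = 604 + 17526 = 18130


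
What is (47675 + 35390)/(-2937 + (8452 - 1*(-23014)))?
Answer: 83065/28529 ≈ 2.9116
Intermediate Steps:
(47675 + 35390)/(-2937 + (8452 - 1*(-23014))) = 83065/(-2937 + (8452 + 23014)) = 83065/(-2937 + 31466) = 83065/28529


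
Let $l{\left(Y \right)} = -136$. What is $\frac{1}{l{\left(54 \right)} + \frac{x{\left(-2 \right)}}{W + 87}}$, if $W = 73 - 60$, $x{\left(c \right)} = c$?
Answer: $- \frac{50}{6801} \approx -0.0073519$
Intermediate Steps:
$W = 13$ ($W = 73 - 60 = 13$)
$\frac{1}{l{\left(54 \right)} + \frac{x{\left(-2 \right)}}{W + 87}} = \frac{1}{-136 + \frac{1}{13 + 87} \left(-2\right)} = \frac{1}{-136 + \frac{1}{100} \left(-2\right)} = \frac{1}{-136 - \frac{1}{50}} = \frac{1}{- \frac{6801}{50}} = - \frac{50}{6801}$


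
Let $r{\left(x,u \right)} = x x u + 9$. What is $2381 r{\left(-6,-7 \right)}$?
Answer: $-578583$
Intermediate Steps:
$r{\left(x,u \right)} = 9 + u x^{2}$ ($r{\left(x,u \right)} = x^{2} u + 9 = u x^{2} + 9 = 9 + u x^{2}$)
$2381 r{\left(-6,-7 \right)} = 2381 \left(9 - 7 \left(-6\right)^{2}\right) = 2381 \left(9 - 252\right) = 2381 \left(-243\right) = -578583$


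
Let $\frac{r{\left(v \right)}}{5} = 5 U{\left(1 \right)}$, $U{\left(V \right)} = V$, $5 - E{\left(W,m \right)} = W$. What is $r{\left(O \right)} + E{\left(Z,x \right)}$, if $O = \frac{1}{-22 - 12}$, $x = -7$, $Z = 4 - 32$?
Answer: $58$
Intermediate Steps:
$Z = -28$ ($Z = 4 - 32 = -28$)
$E{\left(W,m \right)} = 5 - W$
$O = - \frac{1}{34}$ ($O = \frac{1}{-34} = - \frac{1}{34} \approx -0.029412$)
$r{\left(v \right)} = 25$ ($r{\left(v \right)} = 5 \cdot 5 \cdot 1 = 5 \cdot 5 = 25$)
$r{\left(O \right)} + E{\left(Z,x \right)} = 25 + \left(5 - -28\right) = 25 + \left(5 + 28\right) = 25 + 33 = 58$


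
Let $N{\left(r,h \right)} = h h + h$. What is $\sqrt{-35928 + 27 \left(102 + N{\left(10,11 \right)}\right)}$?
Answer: $3 i \sqrt{3290} \approx 172.08 i$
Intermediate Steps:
$N{\left(r,h \right)} = h + h^{2}$ ($N{\left(r,h \right)} = h^{2} + h = h + h^{2}$)
$\sqrt{-35928 + 27 \left(102 + N{\left(10,11 \right)}\right)} = \sqrt{-35928 + 27 \left(102 + 11 \left(1 + 11\right)\right)} = \sqrt{-35928 + 27 \left(102 + 11 \cdot 12\right)} = \sqrt{-35928 + 27 \left(102 + 132\right)} = \sqrt{-35928 + 27 \cdot 234} = \sqrt{-35928 + 6318} = \sqrt{-29610} = 3 i \sqrt{3290}$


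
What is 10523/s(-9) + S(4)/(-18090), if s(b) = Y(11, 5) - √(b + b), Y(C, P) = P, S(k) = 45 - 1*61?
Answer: 475903019/388935 + 31569*I*√2/43 ≈ 1223.6 + 1038.3*I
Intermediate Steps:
S(k) = -16 (S(k) = 45 - 61 = -16)
s(b) = 5 - √2*√b (s(b) = 5 - √(b + b) = 5 - √(2*b) = 5 - √2*√b)
10523/s(-9) + S(4)/(-18090) = 10523/(5 - √2*√(-9)) - 16/(-18090) = 10523/(5 - √2*3*I) - 16*(-1/18090) = 10523/(5 - 3*I*√2) + 8/9045 = 8/9045 + 10523/(5 - 3*I*√2)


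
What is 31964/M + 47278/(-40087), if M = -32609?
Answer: -2823029170/1307196983 ≈ -2.1596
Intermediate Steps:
31964/M + 47278/(-40087) = 31964/(-32609) + 47278/(-40087) = 31964*(-1/32609) + 47278*(-1/40087) = -31964/32609 - 47278/40087 = -2823029170/1307196983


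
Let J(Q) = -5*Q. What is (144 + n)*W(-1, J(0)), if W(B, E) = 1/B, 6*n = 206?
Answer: -535/3 ≈ -178.33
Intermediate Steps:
n = 103/3 (n = (1/6)*206 = 103/3 ≈ 34.333)
(144 + n)*W(-1, J(0)) = (144 + 103/3)/(-1) = (535/3)*(-1) = -535/3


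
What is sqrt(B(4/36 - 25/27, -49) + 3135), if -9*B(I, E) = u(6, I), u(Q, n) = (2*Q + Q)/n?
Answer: 4*sqrt(23727)/11 ≈ 56.013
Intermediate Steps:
u(Q, n) = 3*Q/n (u(Q, n) = (3*Q)/n = 3*Q/n)
B(I, E) = -2/I (B(I, E) = -6/(3*I) = -2/I)
sqrt(B(4/36 - 25/27, -49) + 3135) = sqrt(-2/(4/36 - 25/27) + 3135) = sqrt(-2/(4*(1/36) - 25*1/27) + 3135) = sqrt(-2/(1/9 - 25/27) + 3135) = sqrt(-2/(-22/27) + 3135) = sqrt(-2*(-27/22) + 3135) = sqrt(27/11 + 3135) = sqrt(34512/11) = 4*sqrt(23727)/11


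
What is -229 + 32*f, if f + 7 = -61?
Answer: -2405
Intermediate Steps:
f = -68 (f = -7 - 61 = -68)
-229 + 32*f = -229 + 32*(-68) = -229 - 2176 = -2405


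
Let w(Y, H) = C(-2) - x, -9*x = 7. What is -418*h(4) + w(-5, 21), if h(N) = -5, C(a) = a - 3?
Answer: 18772/9 ≈ 2085.8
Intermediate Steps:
C(a) = -3 + a
x = -7/9 (x = -⅑*7 = -7/9 ≈ -0.77778)
w(Y, H) = -38/9 (w(Y, H) = (-3 - 2) - 1*(-7/9) = -5 + 7/9 = -38/9)
-418*h(4) + w(-5, 21) = -418*(-5) - 38/9 = 2090 - 38/9 = 18772/9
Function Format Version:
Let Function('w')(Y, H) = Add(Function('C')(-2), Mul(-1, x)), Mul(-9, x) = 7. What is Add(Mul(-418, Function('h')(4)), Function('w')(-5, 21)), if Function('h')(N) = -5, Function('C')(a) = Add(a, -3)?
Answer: Rational(18772, 9) ≈ 2085.8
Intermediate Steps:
Function('C')(a) = Add(-3, a)
x = Rational(-7, 9) (x = Mul(Rational(-1, 9), 7) = Rational(-7, 9) ≈ -0.77778)
Function('w')(Y, H) = Rational(-38, 9) (Function('w')(Y, H) = Add(Add(-3, -2), Mul(-1, Rational(-7, 9))) = Add(-5, Rational(7, 9)) = Rational(-38, 9))
Add(Mul(-418, Function('h')(4)), Function('w')(-5, 21)) = Add(Mul(-418, -5), Rational(-38, 9)) = Add(2090, Rational(-38, 9)) = Rational(18772, 9)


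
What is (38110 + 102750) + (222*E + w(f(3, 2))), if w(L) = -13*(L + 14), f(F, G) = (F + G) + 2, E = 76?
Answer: 157459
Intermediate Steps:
f(F, G) = 2 + F + G
w(L) = -182 - 13*L (w(L) = -13*(14 + L) = -182 - 13*L)
(38110 + 102750) + (222*E + w(f(3, 2))) = (38110 + 102750) + (222*76 + (-182 - 13*(2 + 3 + 2))) = 140860 + (16872 + (-182 - 13*7)) = 140860 + (16872 + (-182 - 91)) = 140860 + (16872 - 273) = 140860 + 16599 = 157459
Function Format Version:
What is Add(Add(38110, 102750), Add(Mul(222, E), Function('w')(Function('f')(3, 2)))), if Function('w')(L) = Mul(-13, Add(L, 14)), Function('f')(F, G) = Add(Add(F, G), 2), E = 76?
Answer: 157459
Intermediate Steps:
Function('f')(F, G) = Add(2, F, G)
Function('w')(L) = Add(-182, Mul(-13, L)) (Function('w')(L) = Mul(-13, Add(14, L)) = Add(-182, Mul(-13, L)))
Add(Add(38110, 102750), Add(Mul(222, E), Function('w')(Function('f')(3, 2)))) = Add(Add(38110, 102750), Add(Mul(222, 76), Add(-182, Mul(-13, Add(2, 3, 2))))) = Add(140860, Add(16872, Add(-182, Mul(-13, 7)))) = Add(140860, Add(16872, Add(-182, -91))) = Add(140860, Add(16872, -273)) = Add(140860, 16599) = 157459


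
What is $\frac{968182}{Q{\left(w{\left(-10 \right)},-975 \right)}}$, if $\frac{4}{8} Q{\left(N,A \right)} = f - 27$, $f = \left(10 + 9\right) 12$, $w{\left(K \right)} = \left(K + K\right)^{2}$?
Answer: $\frac{484091}{201} \approx 2408.4$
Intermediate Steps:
$w{\left(K \right)} = 4 K^{2}$ ($w{\left(K \right)} = \left(2 K\right)^{2} = 4 K^{2}$)
$f = 228$ ($f = 19 \cdot 12 = 228$)
$Q{\left(N,A \right)} = 402$ ($Q{\left(N,A \right)} = 2 \left(228 - 27\right) = 2 \cdot 201 = 402$)
$\frac{968182}{Q{\left(w{\left(-10 \right)},-975 \right)}} = \frac{968182}{402} = 968182 \cdot \frac{1}{402} = \frac{484091}{201}$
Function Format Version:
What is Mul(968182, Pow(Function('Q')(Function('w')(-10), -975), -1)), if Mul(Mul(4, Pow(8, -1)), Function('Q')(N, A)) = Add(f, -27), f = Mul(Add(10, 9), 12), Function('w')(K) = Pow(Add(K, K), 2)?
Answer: Rational(484091, 201) ≈ 2408.4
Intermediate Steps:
Function('w')(K) = Mul(4, Pow(K, 2)) (Function('w')(K) = Pow(Mul(2, K), 2) = Mul(4, Pow(K, 2)))
f = 228 (f = Mul(19, 12) = 228)
Function('Q')(N, A) = 402 (Function('Q')(N, A) = Mul(2, Add(228, -27)) = Mul(2, 201) = 402)
Mul(968182, Pow(Function('Q')(Function('w')(-10), -975), -1)) = Mul(968182, Pow(402, -1)) = Mul(968182, Rational(1, 402)) = Rational(484091, 201)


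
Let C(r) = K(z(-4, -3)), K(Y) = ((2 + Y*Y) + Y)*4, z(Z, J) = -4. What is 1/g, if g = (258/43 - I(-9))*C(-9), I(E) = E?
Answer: 1/840 ≈ 0.0011905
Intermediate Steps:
K(Y) = 8 + 4*Y + 4*Y² (K(Y) = ((2 + Y²) + Y)*4 = (2 + Y + Y²)*4 = 8 + 4*Y + 4*Y²)
C(r) = 56 (C(r) = 8 + 4*(-4) + 4*(-4)² = 8 - 16 + 4*16 = 8 - 16 + 64 = 56)
g = 840 (g = (258/43 - 1*(-9))*56 = (258*(1/43) + 9)*56 = (6 + 9)*56 = 15*56 = 840)
1/g = 1/840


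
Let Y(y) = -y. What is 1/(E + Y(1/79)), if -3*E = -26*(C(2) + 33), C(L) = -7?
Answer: 237/53401 ≈ 0.0044381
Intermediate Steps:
E = 676/3 (E = -(-26)*(-7 + 33)/3 = -(-26)*26/3 = -⅓*(-676) = 676/3 ≈ 225.33)
1/(E + Y(1/79)) = 1/(676/3 - 1/79) = 1/(53401/237) = 237/53401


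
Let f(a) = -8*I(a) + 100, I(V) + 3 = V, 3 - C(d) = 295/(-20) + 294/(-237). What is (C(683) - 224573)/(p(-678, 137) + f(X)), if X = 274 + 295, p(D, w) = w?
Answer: 70959067/1355956 ≈ 52.331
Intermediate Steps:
C(d) = 6001/316 (C(d) = 3 - (295/(-20) + 294/(-237)) = 3 - (295*(-1/20) + 294*(-1/237)) = 3 - (-59/4 - 98/79) = 3 - 1*(-5053/316) = 3 + 5053/316 = 6001/316)
I(V) = -3 + V
X = 569
f(a) = 124 - 8*a (f(a) = -8*(-3 + a) + 100 = (24 - 8*a) + 100 = 124 - 8*a)
(C(683) - 224573)/(p(-678, 137) + f(X)) = (6001/316 - 224573)/(137 + (124 - 8*569)) = -70959067/(316*(137 + (124 - 4552))) = -70959067/(316*(137 - 4428)) = -70959067/316/(-4291) = -70959067/316*(-1/4291) = 70959067/1355956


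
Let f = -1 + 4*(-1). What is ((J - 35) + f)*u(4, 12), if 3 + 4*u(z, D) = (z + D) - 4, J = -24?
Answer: -144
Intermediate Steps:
u(z, D) = -7/4 + D/4 + z/4 (u(z, D) = -¾ + ((z + D) - 4)/4 = -¾ + ((D + z) - 4)/4 = -¾ + (-4 + D + z)/4 = -¾ + (-1 + D/4 + z/4) = -7/4 + D/4 + z/4)
f = -5 (f = -1 - 4 = -5)
((J - 35) + f)*u(4, 12) = ((-24 - 35) - 5)*(-7/4 + (¼)*12 + (¼)*4) = (-59 - 5)*(-7/4 + 3 + 1) = -64*9/4 = -144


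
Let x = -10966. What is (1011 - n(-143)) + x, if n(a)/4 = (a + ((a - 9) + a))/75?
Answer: -248291/25 ≈ -9931.6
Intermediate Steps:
n(a) = -12/25 + 4*a/25 (n(a) = 4*((a + ((a - 9) + a))/75) = 4*((a + ((-9 + a) + a))*(1/75)) = 4*((a + (-9 + 2*a))*(1/75)) = 4*((-9 + 3*a)*(1/75)) = 4*(-3/25 + a/25) = -12/25 + 4*a/25)
(1011 - n(-143)) + x = (1011 - (-12/25 + (4/25)*(-143))) - 10966 = (1011 - (-12/25 - 572/25)) - 10966 = (1011 - 1*(-584/25)) - 10966 = (1011 + 584/25) - 10966 = 25859/25 - 10966 = -248291/25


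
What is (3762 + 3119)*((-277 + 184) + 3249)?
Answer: 21716436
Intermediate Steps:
(3762 + 3119)*((-277 + 184) + 3249) = 6881*(-93 + 3249) = 6881*3156 = 21716436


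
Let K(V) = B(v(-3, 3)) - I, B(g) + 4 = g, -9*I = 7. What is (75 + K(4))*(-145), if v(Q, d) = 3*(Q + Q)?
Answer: -70180/9 ≈ -7797.8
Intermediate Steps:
I = -7/9 (I = -⅑*7 = -7/9 ≈ -0.77778)
v(Q, d) = 6*Q (v(Q, d) = 3*(2*Q) = 6*Q)
B(g) = -4 + g
K(V) = -191/9 (K(V) = (-4 + 6*(-3)) - 1*(-7/9) = (-4 - 18) + 7/9 = -22 + 7/9 = -191/9)
(75 + K(4))*(-145) = (75 - 191/9)*(-145) = (484/9)*(-145) = -70180/9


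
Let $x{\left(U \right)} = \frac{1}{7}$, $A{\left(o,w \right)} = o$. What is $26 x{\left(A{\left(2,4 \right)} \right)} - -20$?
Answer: $\frac{166}{7} \approx 23.714$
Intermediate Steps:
$x{\left(U \right)} = \frac{1}{7}$
$26 x{\left(A{\left(2,4 \right)} \right)} - -20 = 26 \cdot \frac{1}{7} - -20 = \frac{26}{7} + 20 = \frac{166}{7}$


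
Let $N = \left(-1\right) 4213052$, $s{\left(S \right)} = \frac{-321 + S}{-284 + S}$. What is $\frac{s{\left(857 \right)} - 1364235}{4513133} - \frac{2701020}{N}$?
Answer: $\frac{922884320486998}{2723764669706967} \approx 0.33883$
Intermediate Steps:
$s{\left(S \right)} = \frac{-321 + S}{-284 + S}$
$N = -4213052$
$\frac{s{\left(857 \right)} - 1364235}{4513133} - \frac{2701020}{N} = \frac{\frac{-321 + 857}{-284 + 857} - 1364235}{4513133} - \frac{2701020}{-4213052} = \left(\frac{1}{573} \cdot 536 - 1364235\right) \frac{1}{4513133} - - \frac{675255}{1053263} = \left(\frac{1}{573} \cdot 536 - 1364235\right) \frac{1}{4513133} + \frac{675255}{1053263} = \left(\frac{536}{573} - 1364235\right) \frac{1}{4513133} + \frac{675255}{1053263} = \left(- \frac{781706119}{573}\right) \frac{1}{4513133} + \frac{675255}{1053263} = - \frac{781706119}{2586025209} + \frac{675255}{1053263} = \frac{922884320486998}{2723764669706967}$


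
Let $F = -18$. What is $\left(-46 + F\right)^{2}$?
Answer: $4096$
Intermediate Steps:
$\left(-46 + F\right)^{2} = \left(-46 - 18\right)^{2} = \left(-64\right)^{2} = 4096$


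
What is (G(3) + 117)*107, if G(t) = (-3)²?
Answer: 13482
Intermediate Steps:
G(t) = 9
(G(3) + 117)*107 = (9 + 117)*107 = 126*107 = 13482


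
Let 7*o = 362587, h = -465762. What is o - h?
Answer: 3622921/7 ≈ 5.1756e+5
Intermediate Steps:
o = 362587/7 (o = (1/7)*362587 = 362587/7 ≈ 51798.)
o - h = 362587/7 - 1*(-465762) = 362587/7 + 465762 = 3622921/7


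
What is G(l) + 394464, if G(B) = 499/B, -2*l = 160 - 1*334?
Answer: 34318867/87 ≈ 3.9447e+5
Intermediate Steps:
l = 87 (l = -(160 - 1*334)/2 = -(160 - 334)/2 = -½*(-174) = 87)
G(l) + 394464 = 499/87 + 394464 = 34318867/87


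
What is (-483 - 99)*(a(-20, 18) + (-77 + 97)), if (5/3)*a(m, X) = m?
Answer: -4656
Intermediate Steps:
a(m, X) = 3*m/5
(-483 - 99)*(a(-20, 18) + (-77 + 97)) = (-483 - 99)*((⅗)*(-20) + (-77 + 97)) = -582*(-12 + 20) = -582*8 = -4656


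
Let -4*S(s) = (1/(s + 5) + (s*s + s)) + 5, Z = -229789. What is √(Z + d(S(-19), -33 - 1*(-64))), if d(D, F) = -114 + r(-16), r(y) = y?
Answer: I*√229919 ≈ 479.5*I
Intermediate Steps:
S(s) = -5/4 - s/4 - s²/4 - 1/(4*(5 + s)) (S(s) = -((1/(s + 5) + (s*s + s)) + 5)/4 = -((1/(5 + s) + (s² + s)) + 5)/4 = -((1/(5 + s) + (s + s²)) + 5)/4 = -((s + s² + 1/(5 + s)) + 5)/4 = -(5 + s + s² + 1/(5 + s))/4 = -5/4 - s/4 - s²/4 - 1/(4*(5 + s)))
d(D, F) = -130 (d(D, F) = -114 - 16 = -130)
√(Z + d(S(-19), -33 - 1*(-64))) = √(-229789 - 130) = √(-229919) = I*√229919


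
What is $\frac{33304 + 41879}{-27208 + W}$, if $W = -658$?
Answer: $- \frac{75183}{27866} \approx -2.698$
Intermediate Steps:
$\frac{33304 + 41879}{-27208 + W} = \frac{33304 + 41879}{-27208 - 658} = \frac{75183}{-27866} = 75183 \left(- \frac{1}{27866}\right) = - \frac{75183}{27866}$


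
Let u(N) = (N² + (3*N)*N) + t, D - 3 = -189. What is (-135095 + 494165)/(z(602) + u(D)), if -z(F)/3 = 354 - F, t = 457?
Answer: 71814/27917 ≈ 2.5724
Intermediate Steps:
D = -186 (D = 3 - 189 = -186)
z(F) = -1062 + 3*F (z(F) = -3*(354 - F) = -1062 + 3*F)
u(N) = 457 + 4*N² (u(N) = (N² + (3*N)*N) + 457 = (N² + 3*N²) + 457 = 4*N² + 457 = 457 + 4*N²)
(-135095 + 494165)/(z(602) + u(D)) = (-135095 + 494165)/((-1062 + 3*602) + (457 + 4*(-186)²)) = 359070/((-1062 + 1806) + (457 + 4*34596)) = 359070/(744 + (457 + 138384)) = 359070/(744 + 138841) = 359070/139585 = 359070*(1/139585) = 71814/27917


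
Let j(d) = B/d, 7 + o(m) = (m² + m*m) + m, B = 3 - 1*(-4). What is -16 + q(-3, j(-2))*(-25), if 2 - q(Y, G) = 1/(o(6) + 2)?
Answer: -4793/73 ≈ -65.657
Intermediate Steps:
B = 7 (B = 3 + 4 = 7)
o(m) = -7 + m + 2*m² (o(m) = -7 + ((m² + m*m) + m) = -7 + ((m² + m²) + m) = -7 + (2*m² + m) = -7 + (m + 2*m²) = -7 + m + 2*m²)
j(d) = 7/d
q(Y, G) = 145/73 (q(Y, G) = 2 - 1/((-7 + 6 + 2*6²) + 2) = 2 - 1/((-7 + 6 + 2*36) + 2) = 2 - 1/((-7 + 6 + 72) + 2) = 2 - 1/(71 + 2) = 2 - 1/73 = 145/73)
-16 + q(-3, j(-2))*(-25) = -16 + (145/73)*(-25) = -16 - 3625/73 = -4793/73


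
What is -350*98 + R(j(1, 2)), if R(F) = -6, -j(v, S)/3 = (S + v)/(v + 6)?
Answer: -34306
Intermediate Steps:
j(v, S) = -3*(S + v)/(6 + v) (j(v, S) = -3*(S + v)/(v + 6) = -3*(S + v)/(6 + v))
-350*98 + R(j(1, 2)) = -350*98 - 6 = -34300 - 6 = -34306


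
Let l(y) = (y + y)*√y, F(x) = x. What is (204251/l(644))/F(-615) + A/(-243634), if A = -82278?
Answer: 41139/121817 - 204251*√161/255062640 ≈ 0.32755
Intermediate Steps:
l(y) = 2*y^(3/2) (l(y) = (2*y)*√y = 2*y^(3/2))
(204251/l(644))/F(-615) + A/(-243634) = (204251/((2*644^(3/2))))/(-615) - 82278/(-243634) = (204251/((2*(1288*√161))))*(-1/615) - 82278*(-1/243634) = (204251/((2576*√161)))*(-1/615) + 41139/121817 = (204251*(√161/414736))*(-1/615) + 41139/121817 = (204251*√161/414736)*(-1/615) + 41139/121817 = -204251*√161/255062640 + 41139/121817 = 41139/121817 - 204251*√161/255062640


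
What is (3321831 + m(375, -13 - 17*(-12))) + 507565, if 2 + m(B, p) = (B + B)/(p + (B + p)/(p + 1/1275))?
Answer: 45220513111051/11808779 ≈ 3.8294e+6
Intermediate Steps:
m(B, p) = -2 + 2*B/(p + (B + p)/(1/1275 + p)) (m(B, p) = -2 + (B + B)/(p + (B + p)/(p + 1/1275)) = -2 + (2*B)/(p + (B + p)/(p + 1/1275)) = -2 + (2*B)/(p + (B + p)/(1/1275 + p)) = -2 + 2*B/(p + (B + p)/(1/1275 + p)))
(3321831 + m(375, -13 - 17*(-12))) + 507565 = (3321831 + 2*(-1276*(-13 - 17*(-12)) - 1275*(-13 - 17*(-12))**2 - 1274*375 + 1275*375*(-13 - 17*(-12)))/(1275*375 + 1275*(-13 - 17*(-12))**2 + 1276*(-13 - 17*(-12)))) + 507565 = (3321831 + 2*(-1276*(-13 + 204) - 1275*(-13 + 204)**2 - 477750 + 1275*375*(-13 + 204))/(478125 + 1275*(-13 + 204)**2 + 1276*(-13 + 204))) + 507565 = (3321831 + 2*(-1276*191 - 1275*191**2 - 477750 + 1275*375*191)/(478125 + 1275*191**2 + 1276*191)) + 507565 = (3321831 + 2*(-243716 - 1275*36481 - 477750 + 91321875)/(478125 + 1275*36481 + 243716)) + 507565 = (3321831 + 2*(-243716 - 46513275 - 477750 + 91321875)/(478125 + 46513275 + 243716)) + 507565 = (3321831 + 2*44087134/47235116) + 507565 = (3321831 + 2*(1/47235116)*44087134) + 507565 = (3321831 + 22043567/11808779) + 507565 = 39226790197916/11808779 + 507565 = 45220513111051/11808779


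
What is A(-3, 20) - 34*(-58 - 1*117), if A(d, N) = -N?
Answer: 5930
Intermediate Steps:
A(-3, 20) - 34*(-58 - 1*117) = -1*20 - 34*(-58 - 1*117) = -20 - 34*(-58 - 117) = -20 - 34*(-175) = -20 + 5950 = 5930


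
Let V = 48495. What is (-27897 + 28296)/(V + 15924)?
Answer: 133/21473 ≈ 0.0061938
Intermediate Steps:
(-27897 + 28296)/(V + 15924) = (-27897 + 28296)/(48495 + 15924) = 399/64419 = 399*(1/64419) = 133/21473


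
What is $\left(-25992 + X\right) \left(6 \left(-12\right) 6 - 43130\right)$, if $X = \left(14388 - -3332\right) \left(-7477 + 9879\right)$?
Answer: $-1853016309776$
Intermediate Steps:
$X = 42563440$ ($X = \left(14388 + 3332\right) 2402 = 17720 \cdot 2402 = 42563440$)
$\left(-25992 + X\right) \left(6 \left(-12\right) 6 - 43130\right) = \left(-25992 + 42563440\right) \left(6 \left(-12\right) 6 - 43130\right) = 42537448 \left(\left(-72\right) 6 - 43130\right) = 42537448 \left(-432 - 43130\right) = 42537448 \left(-43562\right) = -1853016309776$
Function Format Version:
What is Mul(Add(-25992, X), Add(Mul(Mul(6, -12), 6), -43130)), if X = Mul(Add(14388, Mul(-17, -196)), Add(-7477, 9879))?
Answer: -1853016309776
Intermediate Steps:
X = 42563440 (X = Mul(Add(14388, 3332), 2402) = Mul(17720, 2402) = 42563440)
Mul(Add(-25992, X), Add(Mul(Mul(6, -12), 6), -43130)) = Mul(Add(-25992, 42563440), Add(Mul(Mul(6, -12), 6), -43130)) = Mul(42537448, Add(Mul(-72, 6), -43130)) = Mul(42537448, Add(-432, -43130)) = Mul(42537448, -43562) = -1853016309776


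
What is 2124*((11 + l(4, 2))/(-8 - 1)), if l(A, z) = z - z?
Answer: -2596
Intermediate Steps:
l(A, z) = 0
2124*((11 + l(4, 2))/(-8 - 1)) = 2124*((11 + 0)/(-8 - 1)) = 2124*(11/(-9)) = 2124*(11*(-⅑)) = 2124*(-11/9) = -2596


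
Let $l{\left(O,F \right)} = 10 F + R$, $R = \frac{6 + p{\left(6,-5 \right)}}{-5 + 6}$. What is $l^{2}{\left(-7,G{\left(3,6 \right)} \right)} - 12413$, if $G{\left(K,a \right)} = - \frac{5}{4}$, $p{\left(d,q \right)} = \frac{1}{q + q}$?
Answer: $- \frac{309236}{25} \approx -12369.0$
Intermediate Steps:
$p{\left(d,q \right)} = \frac{1}{2 q}$
$G{\left(K,a \right)} = - \frac{5}{4}$ ($G{\left(K,a \right)} = \left(-5\right) \frac{1}{4} = - \frac{5}{4}$)
$R = \frac{59}{10}$ ($R = \frac{6 + \frac{1}{2 \left(-5\right)}}{-5 + 6} = \frac{6 + \frac{1}{2} \left(- \frac{1}{5}\right)}{1} = \left(6 - \frac{1}{10}\right) 1 = \frac{59}{10} \cdot 1 = \frac{59}{10} \approx 5.9$)
$l{\left(O,F \right)} = \frac{59}{10} + 10 F$ ($l{\left(O,F \right)} = 10 F + \frac{59}{10} = \frac{59}{10} + 10 F$)
$l^{2}{\left(-7,G{\left(3,6 \right)} \right)} - 12413 = \left(\frac{59}{10} + 10 \left(- \frac{5}{4}\right)\right)^{2} - 12413 = \left(\frac{59}{10} - \frac{25}{2}\right)^{2} - 12413 = \left(- \frac{33}{5}\right)^{2} - 12413 = \frac{1089}{25} - 12413 = - \frac{309236}{25}$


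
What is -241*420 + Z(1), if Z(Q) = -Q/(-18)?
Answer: -1821959/18 ≈ -1.0122e+5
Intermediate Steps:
Z(Q) = Q/18 (Z(Q) = -Q*(-1/18) = Q/18)
-241*420 + Z(1) = -241*420 + (1/18)*1 = -101220 + 1/18 = -1821959/18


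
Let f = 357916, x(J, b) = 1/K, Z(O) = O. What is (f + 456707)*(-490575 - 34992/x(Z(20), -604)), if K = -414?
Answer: 11401555560399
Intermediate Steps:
x(J, b) = -1/414 (x(J, b) = 1/(-414) = -1/414)
(f + 456707)*(-490575 - 34992/x(Z(20), -604)) = (357916 + 456707)*(-490575 - 34992/(-1/414)) = 814623*(-490575 - 34992*(-414)) = 814623*(-490575 + 14486688) = 814623*13996113 = 11401555560399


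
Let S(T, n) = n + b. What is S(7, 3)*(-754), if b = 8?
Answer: -8294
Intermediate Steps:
S(T, n) = 8 + n (S(T, n) = n + 8 = 8 + n)
S(7, 3)*(-754) = (8 + 3)*(-754) = 11*(-754) = -8294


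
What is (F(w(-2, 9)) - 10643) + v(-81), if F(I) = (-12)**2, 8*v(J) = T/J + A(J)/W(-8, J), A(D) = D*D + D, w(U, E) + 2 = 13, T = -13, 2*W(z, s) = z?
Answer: -6934559/648 ≈ -10701.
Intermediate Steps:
W(z, s) = z/2
w(U, E) = 11 (w(U, E) = -2 + 13 = 11)
A(D) = D + D**2 (A(D) = D**2 + D = D + D**2)
v(J) = -13/(8*J) - J*(1 + J)/32 (v(J) = (-13/J + (J*(1 + J))/(((1/2)*(-8))))/8 = (-13/J + (J*(1 + J))/(-4))/8 = (-13/J + (J*(1 + J))*(-1/4))/8 = (-13/J - J*(1 + J)/4)/8 = -13/(8*J) - J*(1 + J)/32)
F(I) = 144
(F(w(-2, 9)) - 10643) + v(-81) = (144 - 10643) + (1/32)*(-52 + (-81)**2*(-1 - 1*(-81)))/(-81) = -10499 + (1/32)*(-1/81)*(-52 + 6561*(-1 + 81)) = -10499 + (1/32)*(-1/81)*(-52 + 6561*80) = -10499 + (1/32)*(-1/81)*(-52 + 524880) = -10499 + (1/32)*(-1/81)*524828 = -10499 - 131207/648 = -6934559/648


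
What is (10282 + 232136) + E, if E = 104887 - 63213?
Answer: 284092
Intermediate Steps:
E = 41674
(10282 + 232136) + E = (10282 + 232136) + 41674 = 242418 + 41674 = 284092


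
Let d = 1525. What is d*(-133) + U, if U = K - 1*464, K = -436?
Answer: -203725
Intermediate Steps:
U = -900 (U = -436 - 1*464 = -436 - 464 = -900)
d*(-133) + U = 1525*(-133) - 900 = -202825 - 900 = -203725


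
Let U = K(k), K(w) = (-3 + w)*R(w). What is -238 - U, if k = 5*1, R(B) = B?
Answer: -248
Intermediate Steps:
k = 5
K(w) = w*(-3 + w) (K(w) = (-3 + w)*w = w*(-3 + w))
U = 10 (U = 5*(-3 + 5) = 5*2 = 10)
-238 - U = -238 - 1*10 = -238 - 10 = -248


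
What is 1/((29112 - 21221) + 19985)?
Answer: 1/27876 ≈ 3.5873e-5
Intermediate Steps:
1/((29112 - 21221) + 19985) = 1/(7891 + 19985) = 1/27876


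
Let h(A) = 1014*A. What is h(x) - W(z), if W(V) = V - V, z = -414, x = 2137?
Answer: 2166918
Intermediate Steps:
W(V) = 0
h(x) - W(z) = 1014*2137 - 1*0 = 2166918 + 0 = 2166918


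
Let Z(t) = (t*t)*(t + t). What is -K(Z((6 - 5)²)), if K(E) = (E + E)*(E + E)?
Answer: -16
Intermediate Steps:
Z(t) = 2*t³ (Z(t) = t²*(2*t) = 2*t³)
K(E) = 4*E² (K(E) = (2*E)*(2*E) = 4*E²)
-K(Z((6 - 5)²)) = -4*(2*((6 - 5)²)³)² = -4*(2*(1²)³)² = -4*(2*1³)² = -4*(2*1)² = -4*2² = -4*4 = -1*16 = -16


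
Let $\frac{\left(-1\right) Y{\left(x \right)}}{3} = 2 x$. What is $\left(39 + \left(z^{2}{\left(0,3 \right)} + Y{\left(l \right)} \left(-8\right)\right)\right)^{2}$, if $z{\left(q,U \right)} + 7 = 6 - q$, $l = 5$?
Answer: $78400$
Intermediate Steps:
$Y{\left(x \right)} = - 6 x$ ($Y{\left(x \right)} = - 3 \cdot 2 x = - 6 x$)
$z{\left(q,U \right)} = -1 - q$ ($z{\left(q,U \right)} = -7 - \left(-6 + q\right) = -1 - q$)
$\left(39 + \left(z^{2}{\left(0,3 \right)} + Y{\left(l \right)} \left(-8\right)\right)\right)^{2} = \left(39 + \left(\left(-1 - 0\right)^{2} + \left(-6\right) 5 \left(-8\right)\right)\right)^{2} = \left(39 + \left(\left(-1 + 0\right)^{2} - -240\right)\right)^{2} = \left(39 + \left(\left(-1\right)^{2} + 240\right)\right)^{2} = \left(39 + \left(1 + 240\right)\right)^{2} = \left(39 + 241\right)^{2} = 280^{2} = 78400$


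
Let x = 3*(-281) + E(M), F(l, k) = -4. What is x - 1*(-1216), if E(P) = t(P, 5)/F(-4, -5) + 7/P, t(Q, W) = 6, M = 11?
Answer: 8187/22 ≈ 372.14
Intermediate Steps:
E(P) = -3/2 + 7/P (E(P) = 6/(-4) + 7/P = 6*(-1/4) + 7/P = -3/2 + 7/P)
x = -18565/22 (x = 3*(-281) + (-3/2 + 7/11) = -843 + (-3/2 + 7*(1/11)) = -843 + (-3/2 + 7/11) = -843 - 19/22 = -18565/22 ≈ -843.86)
x - 1*(-1216) = -18565/22 - 1*(-1216) = -18565/22 + 1216 = 8187/22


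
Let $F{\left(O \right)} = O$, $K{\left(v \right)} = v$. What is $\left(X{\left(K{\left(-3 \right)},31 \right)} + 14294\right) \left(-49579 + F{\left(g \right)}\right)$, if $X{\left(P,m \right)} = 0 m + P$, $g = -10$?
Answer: $-708676399$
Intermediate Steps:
$X{\left(P,m \right)} = P$ ($X{\left(P,m \right)} = 0 + P = P$)
$\left(X{\left(K{\left(-3 \right)},31 \right)} + 14294\right) \left(-49579 + F{\left(g \right)}\right) = \left(-3 + 14294\right) \left(-49579 - 10\right) = 14291 \left(-49589\right) = -708676399$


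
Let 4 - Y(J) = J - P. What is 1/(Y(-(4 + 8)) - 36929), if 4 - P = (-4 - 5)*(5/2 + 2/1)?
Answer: -2/73737 ≈ -2.7123e-5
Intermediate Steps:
P = 89/2 (P = 4 - (-4 - 5)*(5/2 + 2/1) = 4 - (-9)*(5*(½) + 2*1) = 4 - (-9)*(5/2 + 2) = 4 - (-9)*9/2 = 4 - 1*(-81/2) = 4 + 81/2 = 89/2 ≈ 44.500)
Y(J) = 97/2 - J (Y(J) = 4 - (J - 1*89/2) = 4 - (J - 89/2) = 4 - (-89/2 + J) = 4 + (89/2 - J) = 97/2 - J)
1/(Y(-(4 + 8)) - 36929) = 1/((97/2 - (-1)*(4 + 8)) - 36929) = 1/((97/2 - (-1)*12) - 36929) = 1/((97/2 - 1*(-12)) - 36929) = 1/((97/2 + 12) - 36929) = 1/(121/2 - 36929) = 1/(-73737/2) = -2/73737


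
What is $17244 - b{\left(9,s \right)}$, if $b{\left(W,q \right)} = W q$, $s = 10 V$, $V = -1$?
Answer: $17334$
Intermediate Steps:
$s = -10$ ($s = 10 \left(-1\right) = -10$)
$17244 - b{\left(9,s \right)} = 17244 - 9 \left(-10\right) = 17244 - -90 = 17244 + 90 = 17334$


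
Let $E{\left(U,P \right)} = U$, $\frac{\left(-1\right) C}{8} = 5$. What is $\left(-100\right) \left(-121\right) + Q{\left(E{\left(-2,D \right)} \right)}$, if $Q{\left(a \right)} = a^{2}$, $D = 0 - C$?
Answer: $12104$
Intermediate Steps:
$C = -40$ ($C = \left(-8\right) 5 = -40$)
$D = 40$ ($D = 0 - -40 = 0 + 40 = 40$)
$\left(-100\right) \left(-121\right) + Q{\left(E{\left(-2,D \right)} \right)} = \left(-100\right) \left(-121\right) + \left(-2\right)^{2} = 12100 + 4 = 12104$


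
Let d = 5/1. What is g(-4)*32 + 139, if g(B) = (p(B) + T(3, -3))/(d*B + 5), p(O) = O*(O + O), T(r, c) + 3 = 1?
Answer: 75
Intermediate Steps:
T(r, c) = -2 (T(r, c) = -3 + 1 = -2)
d = 5 (d = 5*1 = 5)
p(O) = 2*O² (p(O) = O*(2*O) = 2*O²)
g(B) = (-2 + 2*B²)/(5 + 5*B) (g(B) = (2*B² - 2)/(5*B + 5) = (-2 + 2*B²)/(5 + 5*B))
g(-4)*32 + 139 = (-⅖ + (⅖)*(-4))*32 + 139 = (-⅖ - 8/5)*32 + 139 = -2*32 + 139 = -64 + 139 = 75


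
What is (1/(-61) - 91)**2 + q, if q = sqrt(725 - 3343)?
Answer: 30824704/3721 + I*sqrt(2618) ≈ 8284.0 + 51.166*I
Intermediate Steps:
q = I*sqrt(2618) (q = sqrt(-2618) = I*sqrt(2618) ≈ 51.166*I)
(1/(-61) - 91)**2 + q = (1/(-61) - 91)**2 + I*sqrt(2618) = (-1/61 - 91)**2 + I*sqrt(2618) = (-5552/61)**2 + I*sqrt(2618) = 30824704/3721 + I*sqrt(2618)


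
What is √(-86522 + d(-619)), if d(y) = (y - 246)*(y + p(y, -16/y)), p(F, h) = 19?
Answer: 19*√1198 ≈ 657.63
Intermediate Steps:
d(y) = (-246 + y)*(19 + y) (d(y) = (y - 246)*(y + 19) = (-246 + y)*(19 + y))
√(-86522 + d(-619)) = √(-86522 + (-4674 + (-619)² - 227*(-619))) = √(-86522 + (-4674 + 383161 + 140513)) = √(-86522 + 519000) = √432478 = 19*√1198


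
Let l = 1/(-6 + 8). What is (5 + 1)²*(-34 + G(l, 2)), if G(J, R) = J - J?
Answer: -1224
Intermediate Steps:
l = ½ (l = 1/2 = ½ ≈ 0.50000)
G(J, R) = 0
(5 + 1)²*(-34 + G(l, 2)) = (5 + 1)²*(-34 + 0) = 6²*(-34) = 36*(-34) = -1224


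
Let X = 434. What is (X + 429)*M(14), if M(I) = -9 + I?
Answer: 4315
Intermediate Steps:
(X + 429)*M(14) = (434 + 429)*(-9 + 14) = 863*5 = 4315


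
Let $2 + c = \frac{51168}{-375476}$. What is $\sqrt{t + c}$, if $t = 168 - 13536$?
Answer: $\frac{i \sqrt{117809473854818}}{93869} \approx 115.63 i$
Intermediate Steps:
$c = - \frac{200530}{93869}$ ($c = -2 + \frac{51168}{-375476} = -2 + 51168 \left(- \frac{1}{375476}\right) = -2 - \frac{12792}{93869} = - \frac{200530}{93869} \approx -2.1363$)
$t = -13368$ ($t = 168 - 13536 = -13368$)
$\sqrt{t + c} = \sqrt{-13368 - \frac{200530}{93869}} = \sqrt{- \frac{1255041322}{93869}} = \frac{i \sqrt{117809473854818}}{93869}$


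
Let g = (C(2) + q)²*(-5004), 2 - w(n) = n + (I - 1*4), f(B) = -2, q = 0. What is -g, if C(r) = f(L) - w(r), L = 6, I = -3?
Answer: 405324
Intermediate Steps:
w(n) = 9 - n (w(n) = 2 - (n + (-3 - 1*4)) = 2 - (n + (-3 - 4)) = 2 - (n - 7) = 2 - (-7 + n) = 2 + (7 - n) = 9 - n)
C(r) = -11 + r (C(r) = -2 - (9 - r) = -2 + (-9 + r) = -11 + r)
g = -405324 (g = ((-11 + 2) + 0)²*(-5004) = (-9 + 0)²*(-5004) = (-9)²*(-5004) = 81*(-5004) = -405324)
-g = -1*(-405324) = 405324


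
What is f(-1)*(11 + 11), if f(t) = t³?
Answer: -22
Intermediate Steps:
f(-1)*(11 + 11) = (-1)³*(11 + 11) = -1*22 = -22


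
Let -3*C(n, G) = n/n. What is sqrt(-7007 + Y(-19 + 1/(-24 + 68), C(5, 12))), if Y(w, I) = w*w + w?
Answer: I*sqrt(12905067)/44 ≈ 81.645*I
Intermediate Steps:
C(n, G) = -1/3 (C(n, G) = -n/(3*n) = -1/3*1 = -1/3)
Y(w, I) = w + w**2 (Y(w, I) = w**2 + w = w + w**2)
sqrt(-7007 + Y(-19 + 1/(-24 + 68), C(5, 12))) = sqrt(-7007 + (-19 + 1/(-24 + 68))*(1 + (-19 + 1/(-24 + 68)))) = sqrt(-7007 + (-19 + 1/44)*(1 + (-19 + 1/44))) = sqrt(-7007 - 835*(1 - 835/44)/44) = sqrt(-7007 - 835/44*(-791/44)) = sqrt(-7007 + 660485/1936) = sqrt(-12905067/1936) = I*sqrt(12905067)/44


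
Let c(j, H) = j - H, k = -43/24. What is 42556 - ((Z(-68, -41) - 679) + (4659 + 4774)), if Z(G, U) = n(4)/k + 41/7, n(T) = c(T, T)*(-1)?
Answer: 236573/7 ≈ 33796.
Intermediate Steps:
k = -43/24 (k = -43*1/24 = -43/24 ≈ -1.7917)
n(T) = 0 (n(T) = (T - T)*(-1) = 0*(-1) = 0)
Z(G, U) = 41/7 (Z(G, U) = 0/(-43/24) + 41/7 = 0*(-24/43) + 41*(1/7) = 0 + 41/7 = 41/7)
42556 - ((Z(-68, -41) - 679) + (4659 + 4774)) = 42556 - ((41/7 - 679) + (4659 + 4774)) = 42556 - (-4712/7 + 9433) = 42556 - 1*61319/7 = 42556 - 61319/7 = 236573/7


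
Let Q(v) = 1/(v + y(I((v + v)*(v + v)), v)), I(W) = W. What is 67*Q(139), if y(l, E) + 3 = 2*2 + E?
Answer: 67/279 ≈ 0.24014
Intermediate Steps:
y(l, E) = 1 + E (y(l, E) = -3 + (2*2 + E) = -3 + (4 + E) = 1 + E)
Q(v) = 1/(1 + 2*v) (Q(v) = 1/(v + (1 + v)) = 1/(1 + 2*v))
67*Q(139) = 67/(1 + 2*139) = 67/(1 + 278) = 67/279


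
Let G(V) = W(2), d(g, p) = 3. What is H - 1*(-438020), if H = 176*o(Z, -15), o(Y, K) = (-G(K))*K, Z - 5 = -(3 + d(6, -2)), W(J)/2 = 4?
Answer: 459140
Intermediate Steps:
W(J) = 8 (W(J) = 2*4 = 8)
Z = -1 (Z = 5 - (3 + 3) = 5 - 1*6 = 5 - 6 = -1)
G(V) = 8
o(Y, K) = -8*K (o(Y, K) = (-1*8)*K = -8*K)
H = 21120 (H = 176*(-8*(-15)) = 176*120 = 21120)
H - 1*(-438020) = 21120 - 1*(-438020) = 21120 + 438020 = 459140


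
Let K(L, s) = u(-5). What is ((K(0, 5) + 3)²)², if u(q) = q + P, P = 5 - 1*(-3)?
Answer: 1296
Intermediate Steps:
P = 8 (P = 5 + 3 = 8)
u(q) = 8 + q (u(q) = q + 8 = 8 + q)
K(L, s) = 3 (K(L, s) = 8 - 5 = 3)
((K(0, 5) + 3)²)² = ((3 + 3)²)² = (6²)² = 36² = 1296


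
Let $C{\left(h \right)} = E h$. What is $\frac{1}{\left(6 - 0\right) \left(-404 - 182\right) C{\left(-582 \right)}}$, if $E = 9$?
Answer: $\frac{1}{18416808} \approx 5.4298 \cdot 10^{-8}$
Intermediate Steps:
$C{\left(h \right)} = 9 h$
$\frac{1}{\left(6 - 0\right) \left(-404 - 182\right) C{\left(-582 \right)}} = \frac{1}{\left(6 - 0\right) \left(-404 - 182\right) 9 \left(-582\right)} = \frac{1}{\left(6 + 0\right) \left(-586\right) \left(-5238\right)} = \frac{1}{6 \left(-586\right)} \left(- \frac{1}{5238}\right) = \frac{1}{-3516} \left(- \frac{1}{5238}\right) = \left(- \frac{1}{3516}\right) \left(- \frac{1}{5238}\right) = \frac{1}{18416808}$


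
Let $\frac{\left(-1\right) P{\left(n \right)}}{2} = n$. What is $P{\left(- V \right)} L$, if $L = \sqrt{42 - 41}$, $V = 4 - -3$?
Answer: $14$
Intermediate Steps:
$V = 7$ ($V = 4 + 3 = 7$)
$L = 1$ ($L = \sqrt{1} = 1$)
$P{\left(n \right)} = - 2 n$
$P{\left(- V \right)} L = - 2 \left(\left(-1\right) 7\right) 1 = \left(-2\right) \left(-7\right) 1 = 14 \cdot 1 = 14$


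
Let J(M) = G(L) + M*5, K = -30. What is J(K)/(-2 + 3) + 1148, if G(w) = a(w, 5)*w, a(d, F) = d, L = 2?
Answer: 1002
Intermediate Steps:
G(w) = w² (G(w) = w*w = w²)
J(M) = 4 + 5*M (J(M) = 2² + M*5 = 4 + 5*M)
J(K)/(-2 + 3) + 1148 = (4 + 5*(-30))/(-2 + 3) + 1148 = (4 - 150)/1 + 1148 = 1*(-146) + 1148 = -146 + 1148 = 1002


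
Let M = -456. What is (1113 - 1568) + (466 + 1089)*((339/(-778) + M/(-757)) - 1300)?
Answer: -1190669693955/588946 ≈ -2.0217e+6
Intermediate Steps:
(1113 - 1568) + (466 + 1089)*((339/(-778) + M/(-757)) - 1300) = (1113 - 1568) + (466 + 1089)*((339/(-778) - 456/(-757)) - 1300) = -455 + 1555*((339*(-1/778) - 456*(-1/757)) - 1300) = -455 + 1555*((-339/778 + 456/757) - 1300) = -455 + 1555*(98145/588946 - 1300) = -455 + 1555*(-765531655/588946) = -455 - 1190401723525/588946 = -1190669693955/588946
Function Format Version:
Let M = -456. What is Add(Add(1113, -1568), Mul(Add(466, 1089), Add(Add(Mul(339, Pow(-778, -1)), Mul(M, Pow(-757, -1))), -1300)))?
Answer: Rational(-1190669693955, 588946) ≈ -2.0217e+6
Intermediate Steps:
Add(Add(1113, -1568), Mul(Add(466, 1089), Add(Add(Mul(339, Pow(-778, -1)), Mul(M, Pow(-757, -1))), -1300))) = Add(Add(1113, -1568), Mul(Add(466, 1089), Add(Add(Mul(339, Pow(-778, -1)), Mul(-456, Pow(-757, -1))), -1300))) = Add(-455, Mul(1555, Add(Add(Mul(339, Rational(-1, 778)), Mul(-456, Rational(-1, 757))), -1300))) = Add(-455, Mul(1555, Add(Add(Rational(-339, 778), Rational(456, 757)), -1300))) = Add(-455, Mul(1555, Add(Rational(98145, 588946), -1300))) = Add(-455, Mul(1555, Rational(-765531655, 588946))) = Add(-455, Rational(-1190401723525, 588946)) = Rational(-1190669693955, 588946)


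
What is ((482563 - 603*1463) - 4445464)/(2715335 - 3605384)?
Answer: 1615030/296683 ≈ 5.4436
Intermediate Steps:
((482563 - 603*1463) - 4445464)/(2715335 - 3605384) = ((482563 - 882189) - 4445464)/(-890049) = (-399626 - 4445464)*(-1/890049) = -4845090*(-1/890049) = 1615030/296683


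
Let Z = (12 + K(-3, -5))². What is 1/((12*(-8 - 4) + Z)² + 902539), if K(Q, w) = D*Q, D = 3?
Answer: 1/920764 ≈ 1.0861e-6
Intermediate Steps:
K(Q, w) = 3*Q
Z = 9 (Z = (12 + 3*(-3))² = (12 - 9)² = 3² = 9)
1/((12*(-8 - 4) + Z)² + 902539) = 1/((12*(-8 - 4) + 9)² + 902539) = 1/((12*(-12) + 9)² + 902539) = 1/((-144 + 9)² + 902539) = 1/((-135)² + 902539) = 1/(18225 + 902539) = 1/920764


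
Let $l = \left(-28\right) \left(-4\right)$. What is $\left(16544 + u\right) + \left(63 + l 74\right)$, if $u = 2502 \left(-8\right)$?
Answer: $4879$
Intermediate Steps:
$l = 112$
$u = -20016$
$\left(16544 + u\right) + \left(63 + l 74\right) = \left(16544 - 20016\right) + \left(63 + 112 \cdot 74\right) = -3472 + \left(63 + 8288\right) = -3472 + 8351 = 4879$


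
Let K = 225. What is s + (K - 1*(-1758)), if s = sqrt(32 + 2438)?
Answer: 1983 + sqrt(2470) ≈ 2032.7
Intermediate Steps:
s = sqrt(2470) ≈ 49.699
s + (K - 1*(-1758)) = sqrt(2470) + (225 - 1*(-1758)) = sqrt(2470) + (225 + 1758) = sqrt(2470) + 1983 = 1983 + sqrt(2470)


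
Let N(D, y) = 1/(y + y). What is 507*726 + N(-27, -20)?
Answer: 14723279/40 ≈ 3.6808e+5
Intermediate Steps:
N(D, y) = 1/(2*y)
507*726 + N(-27, -20) = 507*726 + (½)/(-20) = 368082 + (½)*(-1/20) = 368082 - 1/40 = 14723279/40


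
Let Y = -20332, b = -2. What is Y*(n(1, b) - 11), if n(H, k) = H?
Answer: 203320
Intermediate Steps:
Y*(n(1, b) - 11) = -20332*(1 - 11) = -20332*(-10) = 203320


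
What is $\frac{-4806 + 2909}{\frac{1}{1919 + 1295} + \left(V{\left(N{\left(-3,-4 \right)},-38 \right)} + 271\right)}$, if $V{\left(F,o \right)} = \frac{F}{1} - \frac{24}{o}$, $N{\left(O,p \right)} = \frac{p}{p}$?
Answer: $- \frac{115842202}{16648539} \approx -6.9581$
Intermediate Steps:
$N{\left(O,p \right)} = 1$
$V{\left(F,o \right)} = F - \frac{24}{o}$ ($V{\left(F,o \right)} = F 1 - \frac{24}{o} = F - \frac{24}{o}$)
$\frac{-4806 + 2909}{\frac{1}{1919 + 1295} + \left(V{\left(N{\left(-3,-4 \right)},-38 \right)} + 271\right)} = \frac{-4806 + 2909}{\frac{1}{1919 + 1295} + \left(\left(1 - \frac{24}{-38}\right) + 271\right)} = - \frac{1897}{\frac{1}{3214} + \left(\left(1 - - \frac{12}{19}\right) + 271\right)} = - \frac{1897}{\frac{1}{3214} + \left(\left(1 + \frac{12}{19}\right) + 271\right)} = - \frac{1897}{\frac{1}{3214} + \left(\frac{31}{19} + 271\right)} = - \frac{1897}{\frac{1}{3214} + \frac{5180}{19}} = - \frac{1897}{\frac{16648539}{61066}} = \left(-1897\right) \frac{61066}{16648539} = - \frac{115842202}{16648539}$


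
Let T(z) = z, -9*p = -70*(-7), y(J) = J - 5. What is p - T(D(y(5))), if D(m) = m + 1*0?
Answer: -490/9 ≈ -54.444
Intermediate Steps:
y(J) = -5 + J
D(m) = m (D(m) = m + 0 = m)
p = -490/9 (p = -(-70)*(-7)/9 = -⅑*490 = -490/9 ≈ -54.444)
p - T(D(y(5))) = -490/9 - (-5 + 5) = -490/9 - 1*0 = -490/9 + 0 = -490/9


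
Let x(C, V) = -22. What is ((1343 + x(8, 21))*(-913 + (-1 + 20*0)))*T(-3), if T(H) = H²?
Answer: -10866546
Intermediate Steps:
((1343 + x(8, 21))*(-913 + (-1 + 20*0)))*T(-3) = ((1343 - 22)*(-913 + (-1 + 20*0)))*(-3)² = (1321*(-913 + (-1 + 0)))*9 = (1321*(-913 - 1))*9 = (1321*(-914))*9 = -1207394*9 = -10866546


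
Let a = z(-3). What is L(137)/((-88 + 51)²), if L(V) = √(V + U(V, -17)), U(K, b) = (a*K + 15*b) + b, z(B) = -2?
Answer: I*√409/1369 ≈ 0.014773*I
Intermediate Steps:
a = -2
U(K, b) = -2*K + 16*b (U(K, b) = (-2*K + 15*b) + b = -2*K + 16*b)
L(V) = √(-272 - V) (L(V) = √(V + (-2*V + 16*(-17))) = √(V + (-2*V - 272)) = √(V + (-272 - 2*V)) = √(-272 - V))
L(137)/((-88 + 51)²) = √(-272 - 1*137)/((-88 + 51)²) = √(-272 - 137)/((-37)²) = √(-409)/1369 = (I*√409)*(1/1369) = I*√409/1369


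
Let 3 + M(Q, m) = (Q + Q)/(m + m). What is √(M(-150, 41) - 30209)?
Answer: I*√50792522/41 ≈ 173.83*I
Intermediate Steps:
M(Q, m) = -3 + Q/m (M(Q, m) = -3 + (Q + Q)/(m + m) = -3 + (2*Q)/((2*m)) = -3 + (2*Q)*(1/(2*m)) = -3 + Q/m)
√(M(-150, 41) - 30209) = √((-3 - 150/41) - 30209) = √(-273/41 - 30209) = √(-1238842/41) = I*√50792522/41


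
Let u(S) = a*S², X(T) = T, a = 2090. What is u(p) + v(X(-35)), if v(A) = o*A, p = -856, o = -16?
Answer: 1531418800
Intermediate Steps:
v(A) = -16*A
u(S) = 2090*S²
u(p) + v(X(-35)) = 2090*(-856)² - 16*(-35) = 2090*732736 + 560 = 1531418240 + 560 = 1531418800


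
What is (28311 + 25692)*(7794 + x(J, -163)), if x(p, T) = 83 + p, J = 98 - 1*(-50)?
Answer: 433374075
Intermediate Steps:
J = 148 (J = 98 + 50 = 148)
(28311 + 25692)*(7794 + x(J, -163)) = (28311 + 25692)*(7794 + (83 + 148)) = 54003*(7794 + 231) = 54003*8025 = 433374075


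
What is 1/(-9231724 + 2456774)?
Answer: -1/6774950 ≈ -1.4760e-7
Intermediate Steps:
1/(-9231724 + 2456774) = 1/(-6774950) = -1/6774950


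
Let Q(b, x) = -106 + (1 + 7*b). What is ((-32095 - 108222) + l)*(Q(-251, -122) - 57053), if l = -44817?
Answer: 10907169610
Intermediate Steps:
Q(b, x) = -105 + 7*b
((-32095 - 108222) + l)*(Q(-251, -122) - 57053) = ((-32095 - 108222) - 44817)*((-105 + 7*(-251)) - 57053) = (-140317 - 44817)*((-105 - 1757) - 57053) = -185134*(-1862 - 57053) = -185134*(-58915) = 10907169610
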